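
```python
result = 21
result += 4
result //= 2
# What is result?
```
Trace:
  result=21
  result=25
  result=12

Final answer: 12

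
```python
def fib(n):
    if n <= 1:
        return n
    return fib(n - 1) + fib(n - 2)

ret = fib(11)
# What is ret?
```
Call trace (a repeated sub-call is expanded the first time; later identical calls just restate its return value):
fib(n=11)
  fib(n=10)
    fib(n=9)
      fib(n=8)
        fib(n=7)
          fib(n=6)
            fib(n=5)
              fib(n=4)
                fib(n=3)
                  fib(n=2)
                    fib(n=1)
                    -> return 1
                    fib(n=0)
                    -> return 0
                  -> return 1
                  fib(n=1)
                  -> return 1
                -> return 2
                fib(n=2) -> return 1  (same call as traced above)
              -> return 3
              fib(n=3) -> return 2  (same call as traced above)
            -> return 5
            fib(n=4) -> return 3  (same call as traced above)
          -> return 8
          fib(n=5) -> return 5  (same call as traced above)
        -> return 13
        fib(n=6) -> return 8  (same call as traced above)
      -> return 21
      fib(n=7) -> return 13  (same call as traced above)
    -> return 34
    fib(n=8) -> return 21  (same call as traced above)
  -> return 55
  fib(n=9) -> return 34  (same call as traced above)
-> return 89

Final answer: 89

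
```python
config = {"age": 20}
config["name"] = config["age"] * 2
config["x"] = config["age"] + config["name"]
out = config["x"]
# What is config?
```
Trace:
  config={'age': 20}
  config={'age': 20, 'name': 40}
  config={'age': 20, 'name': 40, 'x': 60}
  config={'age': 20, 'name': 40, 'x': 60}, out=60

Final answer: {'age': 20, 'name': 40, 'x': 60}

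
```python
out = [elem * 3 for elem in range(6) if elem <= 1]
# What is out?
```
Trace:
  elem=0
  elem=1
  elem=2
  elem=3
  elem=4
  elem=5
  out=[0, 3]

Final answer: [0, 3]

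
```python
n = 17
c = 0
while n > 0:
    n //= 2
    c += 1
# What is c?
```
Trace:
  n=17
  n=17, c=0
  n=8, c=1
  n=4, c=2
  n=2, c=3
  n=1, c=4
  n=0, c=5

Final answer: 5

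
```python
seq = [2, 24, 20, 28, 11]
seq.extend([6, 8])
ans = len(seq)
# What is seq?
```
Trace:
  seq=[2, 24, 20, 28, 11]
  seq=[2, 24, 20, 28, 11, 6, 8]
  seq=[2, 24, 20, 28, 11, 6, 8], ans=7

Final answer: [2, 24, 20, 28, 11, 6, 8]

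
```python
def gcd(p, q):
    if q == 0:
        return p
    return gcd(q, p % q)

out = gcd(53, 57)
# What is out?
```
Call trace:
gcd(p=53, q=57)
  gcd(p=57, q=53)
    gcd(p=53, q=4)
      gcd(p=4, q=1)
        gcd(p=1, q=0)
        -> return 1
      -> return 1
    -> return 1
  -> return 1
-> return 1

Final answer: 1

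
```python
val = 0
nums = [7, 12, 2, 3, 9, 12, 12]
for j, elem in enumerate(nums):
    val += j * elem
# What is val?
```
Trace:
  val=0
  val=0, j=0, elem=7
  val=12, j=1, elem=12
  val=16, j=2, elem=2
  val=25, j=3, elem=3
  val=61, j=4, elem=9
  val=121, j=5, elem=12
  val=193, j=6, elem=12

Final answer: 193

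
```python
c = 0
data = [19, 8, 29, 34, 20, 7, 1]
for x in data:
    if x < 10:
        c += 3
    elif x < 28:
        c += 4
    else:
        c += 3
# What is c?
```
Trace:
  c=0
  c=4, x=19
  c=7, x=8
  c=10, x=29
  c=13, x=34
  c=17, x=20
  c=20, x=7
  c=23, x=1

Final answer: 23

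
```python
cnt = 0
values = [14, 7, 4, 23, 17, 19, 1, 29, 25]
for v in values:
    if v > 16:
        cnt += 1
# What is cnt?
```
Trace:
  cnt=0
  cnt=0, v=14
  cnt=0, v=7
  cnt=0, v=4
  cnt=1, v=23
  cnt=2, v=17
  cnt=3, v=19
  cnt=3, v=1
  cnt=4, v=29
  cnt=5, v=25

Final answer: 5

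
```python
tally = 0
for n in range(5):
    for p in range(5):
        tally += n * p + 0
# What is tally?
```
Trace:
  tally=0
  tally=0, n=0, p=0
  tally=0, n=0, p=1
  tally=0, n=0, p=2
  tally=0, n=0, p=3
  tally=0, n=0, p=4
  tally=0, n=1, p=0
  tally=1, n=1, p=1
  tally=3, n=1, p=2
  tally=6, n=1, p=3
  tally=10, n=1, p=4
  tally=10, n=2, p=0
  tally=12, n=2, p=1
  tally=16, n=2, p=2
  tally=22, n=2, p=3
  tally=30, n=2, p=4
  tally=30, n=3, p=0
  tally=33, n=3, p=1
  tally=39, n=3, p=2
  tally=48, n=3, p=3
  tally=60, n=3, p=4
  tally=60, n=4, p=0
  tally=64, n=4, p=1
  tally=72, n=4, p=2
  tally=84, n=4, p=3
  tally=100, n=4, p=4

Final answer: 100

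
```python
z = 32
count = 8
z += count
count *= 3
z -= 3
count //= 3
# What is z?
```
Trace:
  z=32
  z=32, count=8
  z=40, count=8
  z=40, count=24
  z=37, count=24
  z=37, count=8

Final answer: 37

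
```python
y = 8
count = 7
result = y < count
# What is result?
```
Trace:
  y=8
  y=8, count=7
  y=8, count=7, result=False

Final answer: False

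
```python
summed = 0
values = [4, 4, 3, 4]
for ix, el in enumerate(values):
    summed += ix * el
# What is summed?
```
Trace:
  summed=0
  summed=0, ix=0, el=4
  summed=4, ix=1, el=4
  summed=10, ix=2, el=3
  summed=22, ix=3, el=4

Final answer: 22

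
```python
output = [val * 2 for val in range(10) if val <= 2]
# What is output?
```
Trace:
  val=0
  val=1
  val=2
  val=3
  val=4
  val=5
  val=6
  val=7
  val=8
  val=9
  output=[0, 2, 4]

Final answer: [0, 2, 4]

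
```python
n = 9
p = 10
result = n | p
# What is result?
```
Trace:
  n=9
  n=9, p=10
  n=9, p=10, result=11

Final answer: 11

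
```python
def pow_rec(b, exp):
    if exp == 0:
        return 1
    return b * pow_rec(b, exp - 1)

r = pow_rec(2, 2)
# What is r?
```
Call trace:
pow_rec(b=2, exp=2)
  pow_rec(b=2, exp=1)
    pow_rec(b=2, exp=0)
    -> return 1
  -> return 2
-> return 4

Final answer: 4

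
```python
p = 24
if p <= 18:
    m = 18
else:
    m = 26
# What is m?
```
Trace:
  p=24
  p=24, m=26

Final answer: 26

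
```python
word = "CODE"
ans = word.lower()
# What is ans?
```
Trace:
  word='CODE'
  word='CODE', ans='code'

Final answer: 'code'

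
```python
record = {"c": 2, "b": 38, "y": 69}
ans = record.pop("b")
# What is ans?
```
Trace:
  record={'c': 2, 'b': 38, 'y': 69}
  record={'c': 2, 'y': 69}, ans=38

Final answer: 38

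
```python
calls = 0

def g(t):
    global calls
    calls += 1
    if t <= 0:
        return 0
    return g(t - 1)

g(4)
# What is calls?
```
Call trace:
g(t=4)
  g(t=3)
    g(t=2)
      g(t=1)
        g(t=0)
        -> return 0
      -> return 0
    -> return 0
  -> return 0
-> return 0

calls is incremented once per call. g is entered once for each t = 4, 3, 2, 1, 0 (the t <= 0 call returns without recursing), i.e. 4 + 1 calls.
calls = 5

Final answer: 5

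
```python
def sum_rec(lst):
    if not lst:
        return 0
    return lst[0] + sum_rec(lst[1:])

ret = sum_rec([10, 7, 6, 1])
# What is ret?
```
Call trace:
sum_rec(lst=[10, 7, 6, 1])
  sum_rec(lst=[7, 6, 1])
    sum_rec(lst=[6, 1])
      sum_rec(lst=[1])
        sum_rec(lst=[])
        -> return 0
      -> return 1
    -> return 7
  -> return 14
-> return 24

Final answer: 24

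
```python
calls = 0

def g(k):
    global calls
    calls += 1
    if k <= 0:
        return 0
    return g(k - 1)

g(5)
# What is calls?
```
Call trace:
g(k=5)
  g(k=4)
    g(k=3)
      g(k=2)
        g(k=1)
          g(k=0)
          -> return 0
        -> return 0
      -> return 0
    -> return 0
  -> return 0
-> return 0

calls is incremented once per call. g is entered once for each k = 5, 4, 3, 2, 1, 0 (the k <= 0 call returns without recursing), i.e. 5 + 1 calls.
calls = 6

Final answer: 6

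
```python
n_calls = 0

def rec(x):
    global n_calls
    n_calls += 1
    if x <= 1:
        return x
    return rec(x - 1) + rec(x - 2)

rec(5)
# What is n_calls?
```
Call trace (a repeated sub-call is expanded the first time; later identical calls just restate its return value):
rec(x=5)
  rec(x=4)
    rec(x=3)
      rec(x=2)
        rec(x=1)
        -> return 1
        rec(x=0)
        -> return 0
      -> return 1
      rec(x=1)
      -> return 1
    -> return 2
    rec(x=2) -> return 1  (same call as traced above)
  -> return 3
  rec(x=3) -> return 2  (same call as traced above)
-> return 5

n_calls is incremented once per call, so count the calls in each subtree. Let C(x) = number of calls made by rec(x).
C(0) = C(1) = 1 (base case, no recursion); C(x) = 1 + C(x - 1) + C(x - 2) otherwise.
C(2) = 1 + C(1) + C(0) = 1 + 1 + 1 = 3
C(3) = 1 + C(2) + C(1) = 1 + 3 + 1 = 5
C(4) = 1 + C(3) + C(2) = 1 + 5 + 3 = 9
C(5) = 1 + C(4) + C(3) = 1 + 9 + 5 = 15
n_calls = C(5) = 15

Final answer: 15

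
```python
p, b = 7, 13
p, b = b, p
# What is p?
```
Trace:
  p=7, b=13
  p=13, b=7

Final answer: 13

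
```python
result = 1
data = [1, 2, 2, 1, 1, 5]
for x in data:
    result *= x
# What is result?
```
Trace:
  result=1
  result=1, x=1
  result=2, x=2
  result=4, x=2
  result=4, x=1
  result=4, x=1
  result=20, x=5

Final answer: 20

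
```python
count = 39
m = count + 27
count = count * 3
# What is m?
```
Trace:
  count=39
  count=39, m=66
  count=117, m=66

Final answer: 66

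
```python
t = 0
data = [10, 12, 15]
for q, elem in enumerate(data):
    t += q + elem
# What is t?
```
Trace:
  t=0
  t=10, q=0, elem=10
  t=23, q=1, elem=12
  t=40, q=2, elem=15

Final answer: 40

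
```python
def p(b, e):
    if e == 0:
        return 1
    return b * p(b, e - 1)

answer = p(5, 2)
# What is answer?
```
Call trace:
p(b=5, e=2)
  p(b=5, e=1)
    p(b=5, e=0)
    -> return 1
  -> return 5
-> return 25

Final answer: 25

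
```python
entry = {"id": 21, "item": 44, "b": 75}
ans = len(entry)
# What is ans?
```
Trace:
  entry={'id': 21, 'item': 44, 'b': 75}
  entry={'id': 21, 'item': 44, 'b': 75}, ans=3

Final answer: 3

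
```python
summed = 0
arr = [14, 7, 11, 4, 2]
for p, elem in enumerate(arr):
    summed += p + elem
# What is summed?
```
Trace:
  summed=0
  summed=14, p=0, elem=14
  summed=22, p=1, elem=7
  summed=35, p=2, elem=11
  summed=42, p=3, elem=4
  summed=48, p=4, elem=2

Final answer: 48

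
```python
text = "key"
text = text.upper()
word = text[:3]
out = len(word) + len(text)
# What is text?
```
Trace:
  text='key'
  text='KEY'
  text='KEY', word='KEY'
  text='KEY', word='KEY', out=6

Final answer: 'KEY'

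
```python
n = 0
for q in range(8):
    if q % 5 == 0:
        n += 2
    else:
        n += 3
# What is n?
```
Trace:
  n=0
  n=2, q=0
  n=5, q=1
  n=8, q=2
  n=11, q=3
  n=14, q=4
  n=16, q=5
  n=19, q=6
  n=22, q=7

Final answer: 22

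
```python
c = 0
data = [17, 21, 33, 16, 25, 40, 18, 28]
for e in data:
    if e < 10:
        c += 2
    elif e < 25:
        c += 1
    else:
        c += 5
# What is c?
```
Trace:
  c=0
  c=1, e=17
  c=2, e=21
  c=7, e=33
  c=8, e=16
  c=13, e=25
  c=18, e=40
  c=19, e=18
  c=24, e=28

Final answer: 24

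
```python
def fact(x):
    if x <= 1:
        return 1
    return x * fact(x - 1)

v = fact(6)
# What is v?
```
Call trace:
fact(x=6)
  fact(x=5)
    fact(x=4)
      fact(x=3)
        fact(x=2)
          fact(x=1)
          -> return 1
        -> return 2
      -> return 6
    -> return 24
  -> return 120
-> return 720

Final answer: 720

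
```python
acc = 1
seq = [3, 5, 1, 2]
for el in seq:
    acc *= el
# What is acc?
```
Trace:
  acc=1
  acc=3, el=3
  acc=15, el=5
  acc=15, el=1
  acc=30, el=2

Final answer: 30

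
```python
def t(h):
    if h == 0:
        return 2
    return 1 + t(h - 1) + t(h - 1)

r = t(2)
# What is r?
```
Call trace (a repeated sub-call is expanded the first time; later identical calls just restate its return value):
t(h=2)
  t(h=1)
    t(h=0)
    -> return 2
    t(h=0)
    -> return 2
  -> return 5
  t(h=1) -> return 5  (same call as traced above)
-> return 11

Final answer: 11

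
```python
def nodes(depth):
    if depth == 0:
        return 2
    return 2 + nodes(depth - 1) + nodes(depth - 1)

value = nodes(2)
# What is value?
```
Call trace (a repeated sub-call is expanded the first time; later identical calls just restate its return value):
nodes(depth=2)
  nodes(depth=1)
    nodes(depth=0)
    -> return 2
    nodes(depth=0)
    -> return 2
  -> return 6
  nodes(depth=1) -> return 6  (same call as traced above)
-> return 14

Final answer: 14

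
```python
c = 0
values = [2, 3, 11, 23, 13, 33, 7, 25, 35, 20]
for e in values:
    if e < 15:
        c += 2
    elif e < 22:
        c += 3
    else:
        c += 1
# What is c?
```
Trace:
  c=0
  c=2, e=2
  c=4, e=3
  c=6, e=11
  c=7, e=23
  c=9, e=13
  c=10, e=33
  c=12, e=7
  c=13, e=25
  c=14, e=35
  c=17, e=20

Final answer: 17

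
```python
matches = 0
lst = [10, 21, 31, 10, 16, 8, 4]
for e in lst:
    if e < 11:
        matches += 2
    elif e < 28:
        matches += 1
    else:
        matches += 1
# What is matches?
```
Trace:
  matches=0
  matches=2, e=10
  matches=3, e=21
  matches=4, e=31
  matches=6, e=10
  matches=7, e=16
  matches=9, e=8
  matches=11, e=4

Final answer: 11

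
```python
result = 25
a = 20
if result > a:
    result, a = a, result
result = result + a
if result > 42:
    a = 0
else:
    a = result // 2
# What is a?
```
Trace:
  result=25
  result=25, a=20
  result=20, a=25
  result=45, a=25
  result=45, a=0

Final answer: 0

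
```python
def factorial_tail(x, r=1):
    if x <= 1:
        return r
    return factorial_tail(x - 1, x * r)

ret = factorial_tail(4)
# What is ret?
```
Call trace:
factorial_tail(x=4, r=1)
  factorial_tail(x=3, r=4)
    factorial_tail(x=2, r=12)
      factorial_tail(x=1, r=24)
      -> return 24
    -> return 24
  -> return 24
-> return 24

Final answer: 24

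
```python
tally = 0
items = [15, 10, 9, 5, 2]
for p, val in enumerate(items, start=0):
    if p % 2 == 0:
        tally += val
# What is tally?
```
Trace:
  tally=0
  tally=15, p=0, val=15
  tally=15, p=1, val=10
  tally=24, p=2, val=9
  tally=24, p=3, val=5
  tally=26, p=4, val=2

Final answer: 26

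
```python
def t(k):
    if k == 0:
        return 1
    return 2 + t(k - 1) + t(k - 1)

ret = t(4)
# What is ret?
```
Call trace (a repeated sub-call is expanded the first time; later identical calls just restate its return value):
t(k=4)
  t(k=3)
    t(k=2)
      t(k=1)
        t(k=0)
        -> return 1
        t(k=0)
        -> return 1
      -> return 4
      t(k=1) -> return 4  (same call as traced above)
    -> return 10
    t(k=2) -> return 10  (same call as traced above)
  -> return 22
  t(k=3) -> return 22  (same call as traced above)
-> return 46

Final answer: 46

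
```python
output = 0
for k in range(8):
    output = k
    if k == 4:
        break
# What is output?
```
Trace:
  output=0
  output=0, k=0
  output=1, k=1
  output=2, k=2
  output=3, k=3
  output=4, k=4

Final answer: 4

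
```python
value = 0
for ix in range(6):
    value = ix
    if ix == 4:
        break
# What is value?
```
Trace:
  value=0
  value=0, ix=0
  value=1, ix=1
  value=2, ix=2
  value=3, ix=3
  value=4, ix=4

Final answer: 4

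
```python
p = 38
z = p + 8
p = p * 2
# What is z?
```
Trace:
  p=38
  p=38, z=46
  p=76, z=46

Final answer: 46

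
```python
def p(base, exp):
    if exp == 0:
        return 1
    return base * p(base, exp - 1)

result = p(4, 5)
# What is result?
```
Call trace:
p(base=4, exp=5)
  p(base=4, exp=4)
    p(base=4, exp=3)
      p(base=4, exp=2)
        p(base=4, exp=1)
          p(base=4, exp=0)
          -> return 1
        -> return 4
      -> return 16
    -> return 64
  -> return 256
-> return 1024

Final answer: 1024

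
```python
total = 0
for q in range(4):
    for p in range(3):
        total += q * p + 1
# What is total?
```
Trace:
  total=0
  total=1, q=0, p=0
  total=2, q=0, p=1
  total=3, q=0, p=2
  total=4, q=1, p=0
  total=6, q=1, p=1
  total=9, q=1, p=2
  total=10, q=2, p=0
  total=13, q=2, p=1
  total=18, q=2, p=2
  total=19, q=3, p=0
  total=23, q=3, p=1
  total=30, q=3, p=2

Final answer: 30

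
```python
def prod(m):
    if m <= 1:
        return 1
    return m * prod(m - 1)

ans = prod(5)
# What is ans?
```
Call trace:
prod(m=5)
  prod(m=4)
    prod(m=3)
      prod(m=2)
        prod(m=1)
        -> return 1
      -> return 2
    -> return 6
  -> return 24
-> return 120

Final answer: 120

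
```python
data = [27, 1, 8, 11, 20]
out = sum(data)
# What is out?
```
Trace:
  data=[27, 1, 8, 11, 20]
  data=[27, 1, 8, 11, 20], out=67

Final answer: 67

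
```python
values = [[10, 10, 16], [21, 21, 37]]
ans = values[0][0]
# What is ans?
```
Trace:
  values=[[10, 10, 16], [21, 21, 37]]
  values=[[10, 10, 16], [21, 21, 37]], ans=10

Final answer: 10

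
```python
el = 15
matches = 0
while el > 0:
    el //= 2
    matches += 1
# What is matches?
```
Trace:
  el=15
  el=15, matches=0
  el=7, matches=1
  el=3, matches=2
  el=1, matches=3
  el=0, matches=4

Final answer: 4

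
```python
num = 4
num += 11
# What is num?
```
Trace:
  num=4
  num=15

Final answer: 15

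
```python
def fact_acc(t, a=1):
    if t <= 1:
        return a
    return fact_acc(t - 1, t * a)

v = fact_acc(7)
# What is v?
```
Call trace:
fact_acc(t=7, a=1)
  fact_acc(t=6, a=7)
    fact_acc(t=5, a=42)
      fact_acc(t=4, a=210)
        fact_acc(t=3, a=840)
          fact_acc(t=2, a=2520)
            fact_acc(t=1, a=5040)
            -> return 5040
          -> return 5040
        -> return 5040
      -> return 5040
    -> return 5040
  -> return 5040
-> return 5040

Final answer: 5040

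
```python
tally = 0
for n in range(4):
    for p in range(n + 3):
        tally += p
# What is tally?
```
Trace:
  tally=0
  tally=0, n=0, p=0
  tally=1, n=0, p=1
  tally=3, n=0, p=2
  tally=3, n=1, p=0
  tally=4, n=1, p=1
  tally=6, n=1, p=2
  tally=9, n=1, p=3
  tally=9, n=2, p=0
  tally=10, n=2, p=1
  tally=12, n=2, p=2
  tally=15, n=2, p=3
  tally=19, n=2, p=4
  tally=19, n=3, p=0
  tally=20, n=3, p=1
  tally=22, n=3, p=2
  tally=25, n=3, p=3
  tally=29, n=3, p=4
  tally=34, n=3, p=5

Final answer: 34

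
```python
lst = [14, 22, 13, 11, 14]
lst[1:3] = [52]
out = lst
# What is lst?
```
Trace:
  lst=[14, 22, 13, 11, 14]
  lst=[14, 52, 11, 14]
  lst=[14, 52, 11, 14], out=[14, 52, 11, 14]

Final answer: [14, 52, 11, 14]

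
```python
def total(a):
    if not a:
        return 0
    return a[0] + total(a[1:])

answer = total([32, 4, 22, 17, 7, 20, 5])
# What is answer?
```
Call trace:
total(a=[32, 4, 22, 17, 7, 20, 5])
  total(a=[4, 22, 17, 7, 20, 5])
    total(a=[22, 17, 7, 20, 5])
      total(a=[17, 7, 20, 5])
        total(a=[7, 20, 5])
          total(a=[20, 5])
            total(a=[5])
              total(a=[])
              -> return 0
            -> return 5
          -> return 25
        -> return 32
      -> return 49
    -> return 71
  -> return 75
-> return 107

Final answer: 107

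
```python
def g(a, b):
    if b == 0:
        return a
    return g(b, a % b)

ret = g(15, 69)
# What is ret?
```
Call trace:
g(a=15, b=69)
  g(a=69, b=15)
    g(a=15, b=9)
      g(a=9, b=6)
        g(a=6, b=3)
          g(a=3, b=0)
          -> return 3
        -> return 3
      -> return 3
    -> return 3
  -> return 3
-> return 3

Final answer: 3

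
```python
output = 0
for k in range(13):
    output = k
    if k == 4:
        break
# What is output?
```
Trace:
  output=0
  output=0, k=0
  output=1, k=1
  output=2, k=2
  output=3, k=3
  output=4, k=4

Final answer: 4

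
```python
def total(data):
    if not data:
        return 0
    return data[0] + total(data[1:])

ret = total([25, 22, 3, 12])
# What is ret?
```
Call trace:
total(data=[25, 22, 3, 12])
  total(data=[22, 3, 12])
    total(data=[3, 12])
      total(data=[12])
        total(data=[])
        -> return 0
      -> return 12
    -> return 15
  -> return 37
-> return 62

Final answer: 62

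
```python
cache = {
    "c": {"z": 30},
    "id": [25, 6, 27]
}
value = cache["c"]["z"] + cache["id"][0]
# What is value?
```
Trace:
  cache={'c': {'z': 30}, 'id': [25, 6, 27]}
  cache={'c': {'z': 30}, 'id': [25, 6, 27]}, value=55

Final answer: 55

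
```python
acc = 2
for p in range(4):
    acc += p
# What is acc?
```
Trace:
  acc=2
  acc=2, p=0
  acc=3, p=1
  acc=5, p=2
  acc=8, p=3

Final answer: 8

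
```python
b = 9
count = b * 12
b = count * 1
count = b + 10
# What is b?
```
Trace:
  b=9
  b=9, count=108
  b=108, count=108
  b=108, count=118

Final answer: 108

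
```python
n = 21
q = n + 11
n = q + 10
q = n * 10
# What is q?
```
Trace:
  n=21
  n=21, q=32
  n=42, q=32
  n=42, q=420

Final answer: 420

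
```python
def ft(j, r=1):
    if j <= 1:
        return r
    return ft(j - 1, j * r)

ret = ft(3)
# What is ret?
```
Call trace:
ft(j=3, r=1)
  ft(j=2, r=3)
    ft(j=1, r=6)
    -> return 6
  -> return 6
-> return 6

Final answer: 6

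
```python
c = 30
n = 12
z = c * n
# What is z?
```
Trace:
  c=30
  c=30, n=12
  c=30, n=12, z=360

Final answer: 360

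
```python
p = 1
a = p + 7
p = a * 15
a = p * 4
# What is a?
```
Trace:
  p=1
  p=1, a=8
  p=120, a=8
  p=120, a=480

Final answer: 480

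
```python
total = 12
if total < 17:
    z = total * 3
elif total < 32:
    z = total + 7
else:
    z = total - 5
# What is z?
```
Trace:
  total=12
  total=12, z=36

Final answer: 36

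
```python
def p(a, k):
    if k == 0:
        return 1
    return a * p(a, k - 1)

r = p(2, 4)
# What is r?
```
Call trace:
p(a=2, k=4)
  p(a=2, k=3)
    p(a=2, k=2)
      p(a=2, k=1)
        p(a=2, k=0)
        -> return 1
      -> return 2
    -> return 4
  -> return 8
-> return 16

Final answer: 16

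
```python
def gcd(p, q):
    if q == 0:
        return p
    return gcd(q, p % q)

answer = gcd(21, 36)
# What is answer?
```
Call trace:
gcd(p=21, q=36)
  gcd(p=36, q=21)
    gcd(p=21, q=15)
      gcd(p=15, q=6)
        gcd(p=6, q=3)
          gcd(p=3, q=0)
          -> return 3
        -> return 3
      -> return 3
    -> return 3
  -> return 3
-> return 3

Final answer: 3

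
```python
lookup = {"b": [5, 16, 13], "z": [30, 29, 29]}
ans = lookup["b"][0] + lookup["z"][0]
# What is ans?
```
Trace:
  lookup={'b': [5, 16, 13], 'z': [30, 29, 29]}
  lookup={'b': [5, 16, 13], 'z': [30, 29, 29]}, ans=35

Final answer: 35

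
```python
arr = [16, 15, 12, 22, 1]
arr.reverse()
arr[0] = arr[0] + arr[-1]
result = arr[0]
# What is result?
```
Trace:
  arr=[16, 15, 12, 22, 1]
  arr=[1, 22, 12, 15, 16]
  arr=[17, 22, 12, 15, 16]
  arr=[17, 22, 12, 15, 16], result=17

Final answer: 17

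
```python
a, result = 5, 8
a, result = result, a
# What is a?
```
Trace:
  a=5, result=8
  a=8, result=5

Final answer: 8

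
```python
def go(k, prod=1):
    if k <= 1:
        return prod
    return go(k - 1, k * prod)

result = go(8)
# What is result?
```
Call trace:
go(k=8, prod=1)
  go(k=7, prod=8)
    go(k=6, prod=56)
      go(k=5, prod=336)
        go(k=4, prod=1680)
          go(k=3, prod=6720)
            go(k=2, prod=20160)
              go(k=1, prod=40320)
              -> return 40320
            -> return 40320
          -> return 40320
        -> return 40320
      -> return 40320
    -> return 40320
  -> return 40320
-> return 40320

Final answer: 40320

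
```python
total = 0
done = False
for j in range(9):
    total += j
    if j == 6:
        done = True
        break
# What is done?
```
Trace:
  total=0
  total=0, done=False
  total=0, done=False, j=0
  total=1, done=False, j=1
  total=3, done=False, j=2
  total=6, done=False, j=3
  total=10, done=False, j=4
  total=15, done=False, j=5
  total=21, done=True, j=6

Final answer: True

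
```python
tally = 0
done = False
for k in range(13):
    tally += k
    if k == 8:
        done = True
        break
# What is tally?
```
Trace:
  tally=0
  tally=0, done=False
  tally=0, done=False, k=0
  tally=1, done=False, k=1
  tally=3, done=False, k=2
  tally=6, done=False, k=3
  tally=10, done=False, k=4
  tally=15, done=False, k=5
  tally=21, done=False, k=6
  tally=28, done=False, k=7
  tally=36, done=True, k=8

Final answer: 36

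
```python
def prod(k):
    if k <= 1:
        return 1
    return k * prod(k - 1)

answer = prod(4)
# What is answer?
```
Call trace:
prod(k=4)
  prod(k=3)
    prod(k=2)
      prod(k=1)
      -> return 1
    -> return 2
  -> return 6
-> return 24

Final answer: 24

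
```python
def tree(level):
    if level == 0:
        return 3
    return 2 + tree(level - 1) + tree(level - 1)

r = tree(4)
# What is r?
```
Call trace (a repeated sub-call is expanded the first time; later identical calls just restate its return value):
tree(level=4)
  tree(level=3)
    tree(level=2)
      tree(level=1)
        tree(level=0)
        -> return 3
        tree(level=0)
        -> return 3
      -> return 8
      tree(level=1) -> return 8  (same call as traced above)
    -> return 18
    tree(level=2) -> return 18  (same call as traced above)
  -> return 38
  tree(level=3) -> return 38  (same call as traced above)
-> return 78

Final answer: 78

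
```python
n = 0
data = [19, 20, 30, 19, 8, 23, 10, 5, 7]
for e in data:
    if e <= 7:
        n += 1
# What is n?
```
Trace:
  n=0
  n=0, e=19
  n=0, e=20
  n=0, e=30
  n=0, e=19
  n=0, e=8
  n=0, e=23
  n=0, e=10
  n=1, e=5
  n=2, e=7

Final answer: 2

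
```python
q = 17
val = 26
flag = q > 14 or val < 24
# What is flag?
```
Trace:
  q=17
  q=17, val=26
  q=17, val=26, flag=True

Final answer: True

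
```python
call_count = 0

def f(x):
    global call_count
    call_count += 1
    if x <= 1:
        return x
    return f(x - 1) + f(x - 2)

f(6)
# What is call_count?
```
Call trace (a repeated sub-call is expanded the first time; later identical calls just restate its return value):
f(x=6)
  f(x=5)
    f(x=4)
      f(x=3)
        f(x=2)
          f(x=1)
          -> return 1
          f(x=0)
          -> return 0
        -> return 1
        f(x=1)
        -> return 1
      -> return 2
      f(x=2) -> return 1  (same call as traced above)
    -> return 3
    f(x=3) -> return 2  (same call as traced above)
  -> return 5
  f(x=4) -> return 3  (same call as traced above)
-> return 8

call_count is incremented once per call, so count the calls in each subtree. Let C(x) = number of calls made by f(x).
C(0) = C(1) = 1 (base case, no recursion); C(x) = 1 + C(x - 1) + C(x - 2) otherwise.
C(2) = 1 + C(1) + C(0) = 1 + 1 + 1 = 3
C(3) = 1 + C(2) + C(1) = 1 + 3 + 1 = 5
C(4) = 1 + C(3) + C(2) = 1 + 5 + 3 = 9
C(5) = 1 + C(4) + C(3) = 1 + 9 + 5 = 15
C(6) = 1 + C(5) + C(4) = 1 + 15 + 9 = 25
call_count = C(6) = 25

Final answer: 25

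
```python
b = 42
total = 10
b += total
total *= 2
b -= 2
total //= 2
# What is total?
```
Trace:
  b=42
  b=42, total=10
  b=52, total=10
  b=52, total=20
  b=50, total=20
  b=50, total=10

Final answer: 10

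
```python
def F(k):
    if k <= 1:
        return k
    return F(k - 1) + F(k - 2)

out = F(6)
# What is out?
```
Call trace (a repeated sub-call is expanded the first time; later identical calls just restate its return value):
F(k=6)
  F(k=5)
    F(k=4)
      F(k=3)
        F(k=2)
          F(k=1)
          -> return 1
          F(k=0)
          -> return 0
        -> return 1
        F(k=1)
        -> return 1
      -> return 2
      F(k=2) -> return 1  (same call as traced above)
    -> return 3
    F(k=3) -> return 2  (same call as traced above)
  -> return 5
  F(k=4) -> return 3  (same call as traced above)
-> return 8

Final answer: 8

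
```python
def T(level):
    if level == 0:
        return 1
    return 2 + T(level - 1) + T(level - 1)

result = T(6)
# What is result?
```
Call trace (a repeated sub-call is expanded the first time; later identical calls just restate its return value):
T(level=6)
  T(level=5)
    T(level=4)
      T(level=3)
        T(level=2)
          T(level=1)
            T(level=0)
            -> return 1
            T(level=0)
            -> return 1
          -> return 4
          T(level=1) -> return 4  (same call as traced above)
        -> return 10
        T(level=2) -> return 10  (same call as traced above)
      -> return 22
      T(level=3) -> return 22  (same call as traced above)
    -> return 46
    T(level=4) -> return 46  (same call as traced above)
  -> return 94
  T(level=5) -> return 94  (same call as traced above)
-> return 190

Final answer: 190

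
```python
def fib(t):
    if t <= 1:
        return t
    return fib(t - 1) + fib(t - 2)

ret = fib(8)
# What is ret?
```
Call trace (a repeated sub-call is expanded the first time; later identical calls just restate its return value):
fib(t=8)
  fib(t=7)
    fib(t=6)
      fib(t=5)
        fib(t=4)
          fib(t=3)
            fib(t=2)
              fib(t=1)
              -> return 1
              fib(t=0)
              -> return 0
            -> return 1
            fib(t=1)
            -> return 1
          -> return 2
          fib(t=2) -> return 1  (same call as traced above)
        -> return 3
        fib(t=3) -> return 2  (same call as traced above)
      -> return 5
      fib(t=4) -> return 3  (same call as traced above)
    -> return 8
    fib(t=5) -> return 5  (same call as traced above)
  -> return 13
  fib(t=6) -> return 8  (same call as traced above)
-> return 21

Final answer: 21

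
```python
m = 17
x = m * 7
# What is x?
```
Trace:
  m=17
  m=17, x=119

Final answer: 119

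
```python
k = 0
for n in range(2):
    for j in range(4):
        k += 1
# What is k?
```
Trace:
  k=0
  k=1, n=0, j=0
  k=2, n=0, j=1
  k=3, n=0, j=2
  k=4, n=0, j=3
  k=5, n=1, j=0
  k=6, n=1, j=1
  k=7, n=1, j=2
  k=8, n=1, j=3

Final answer: 8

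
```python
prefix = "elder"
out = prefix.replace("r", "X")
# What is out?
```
Trace:
  prefix='elder'
  prefix='elder', out='eldeX'

Final answer: 'eldeX'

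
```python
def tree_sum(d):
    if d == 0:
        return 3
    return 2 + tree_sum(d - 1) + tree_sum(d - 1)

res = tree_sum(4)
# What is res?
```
Call trace (a repeated sub-call is expanded the first time; later identical calls just restate its return value):
tree_sum(d=4)
  tree_sum(d=3)
    tree_sum(d=2)
      tree_sum(d=1)
        tree_sum(d=0)
        -> return 3
        tree_sum(d=0)
        -> return 3
      -> return 8
      tree_sum(d=1) -> return 8  (same call as traced above)
    -> return 18
    tree_sum(d=2) -> return 18  (same call as traced above)
  -> return 38
  tree_sum(d=3) -> return 38  (same call as traced above)
-> return 78

Final answer: 78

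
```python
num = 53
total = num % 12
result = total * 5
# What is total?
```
Trace:
  num=53
  num=53, total=5
  num=53, total=5, result=25

Final answer: 5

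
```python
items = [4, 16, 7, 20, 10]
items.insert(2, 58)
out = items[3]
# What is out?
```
Trace:
  items=[4, 16, 7, 20, 10]
  items=[4, 16, 58, 7, 20, 10]
  items=[4, 16, 58, 7, 20, 10], out=7

Final answer: 7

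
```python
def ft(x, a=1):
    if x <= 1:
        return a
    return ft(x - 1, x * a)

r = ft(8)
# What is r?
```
Call trace:
ft(x=8, a=1)
  ft(x=7, a=8)
    ft(x=6, a=56)
      ft(x=5, a=336)
        ft(x=4, a=1680)
          ft(x=3, a=6720)
            ft(x=2, a=20160)
              ft(x=1, a=40320)
              -> return 40320
            -> return 40320
          -> return 40320
        -> return 40320
      -> return 40320
    -> return 40320
  -> return 40320
-> return 40320

Final answer: 40320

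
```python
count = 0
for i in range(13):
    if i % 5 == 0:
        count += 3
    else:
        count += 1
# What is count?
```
Trace:
  count=0
  count=3, i=0
  count=4, i=1
  count=5, i=2
  count=6, i=3
  count=7, i=4
  count=10, i=5
  count=11, i=6
  count=12, i=7
  count=13, i=8
  count=14, i=9
  count=17, i=10
  count=18, i=11
  count=19, i=12

Final answer: 19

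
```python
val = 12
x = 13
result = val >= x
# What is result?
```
Trace:
  val=12
  val=12, x=13
  val=12, x=13, result=False

Final answer: False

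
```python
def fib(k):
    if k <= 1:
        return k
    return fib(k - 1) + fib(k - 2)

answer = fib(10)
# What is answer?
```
Call trace (a repeated sub-call is expanded the first time; later identical calls just restate its return value):
fib(k=10)
  fib(k=9)
    fib(k=8)
      fib(k=7)
        fib(k=6)
          fib(k=5)
            fib(k=4)
              fib(k=3)
                fib(k=2)
                  fib(k=1)
                  -> return 1
                  fib(k=0)
                  -> return 0
                -> return 1
                fib(k=1)
                -> return 1
              -> return 2
              fib(k=2) -> return 1  (same call as traced above)
            -> return 3
            fib(k=3) -> return 2  (same call as traced above)
          -> return 5
          fib(k=4) -> return 3  (same call as traced above)
        -> return 8
        fib(k=5) -> return 5  (same call as traced above)
      -> return 13
      fib(k=6) -> return 8  (same call as traced above)
    -> return 21
    fib(k=7) -> return 13  (same call as traced above)
  -> return 34
  fib(k=8) -> return 21  (same call as traced above)
-> return 55

Final answer: 55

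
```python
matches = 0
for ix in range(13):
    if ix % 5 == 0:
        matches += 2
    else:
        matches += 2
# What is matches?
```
Trace:
  matches=0
  matches=2, ix=0
  matches=4, ix=1
  matches=6, ix=2
  matches=8, ix=3
  matches=10, ix=4
  matches=12, ix=5
  matches=14, ix=6
  matches=16, ix=7
  matches=18, ix=8
  matches=20, ix=9
  matches=22, ix=10
  matches=24, ix=11
  matches=26, ix=12

Final answer: 26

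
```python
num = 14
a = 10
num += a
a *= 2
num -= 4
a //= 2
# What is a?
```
Trace:
  num=14
  num=14, a=10
  num=24, a=10
  num=24, a=20
  num=20, a=20
  num=20, a=10

Final answer: 10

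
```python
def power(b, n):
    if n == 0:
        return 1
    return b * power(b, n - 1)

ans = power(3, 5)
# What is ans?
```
Call trace:
power(b=3, n=5)
  power(b=3, n=4)
    power(b=3, n=3)
      power(b=3, n=2)
        power(b=3, n=1)
          power(b=3, n=0)
          -> return 1
        -> return 3
      -> return 9
    -> return 27
  -> return 81
-> return 243

Final answer: 243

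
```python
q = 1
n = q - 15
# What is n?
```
Trace:
  q=1
  q=1, n=-14

Final answer: -14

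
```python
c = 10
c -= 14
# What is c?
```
Trace:
  c=10
  c=-4

Final answer: -4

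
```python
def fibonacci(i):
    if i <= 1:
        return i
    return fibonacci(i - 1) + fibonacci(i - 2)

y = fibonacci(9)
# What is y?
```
Call trace (a repeated sub-call is expanded the first time; later identical calls just restate its return value):
fibonacci(i=9)
  fibonacci(i=8)
    fibonacci(i=7)
      fibonacci(i=6)
        fibonacci(i=5)
          fibonacci(i=4)
            fibonacci(i=3)
              fibonacci(i=2)
                fibonacci(i=1)
                -> return 1
                fibonacci(i=0)
                -> return 0
              -> return 1
              fibonacci(i=1)
              -> return 1
            -> return 2
            fibonacci(i=2) -> return 1  (same call as traced above)
          -> return 3
          fibonacci(i=3) -> return 2  (same call as traced above)
        -> return 5
        fibonacci(i=4) -> return 3  (same call as traced above)
      -> return 8
      fibonacci(i=5) -> return 5  (same call as traced above)
    -> return 13
    fibonacci(i=6) -> return 8  (same call as traced above)
  -> return 21
  fibonacci(i=7) -> return 13  (same call as traced above)
-> return 34

Final answer: 34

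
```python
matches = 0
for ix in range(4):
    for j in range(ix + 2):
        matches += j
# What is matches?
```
Trace:
  matches=0
  matches=0, ix=0, j=0
  matches=1, ix=0, j=1
  matches=1, ix=1, j=0
  matches=2, ix=1, j=1
  matches=4, ix=1, j=2
  matches=4, ix=2, j=0
  matches=5, ix=2, j=1
  matches=7, ix=2, j=2
  matches=10, ix=2, j=3
  matches=10, ix=3, j=0
  matches=11, ix=3, j=1
  matches=13, ix=3, j=2
  matches=16, ix=3, j=3
  matches=20, ix=3, j=4

Final answer: 20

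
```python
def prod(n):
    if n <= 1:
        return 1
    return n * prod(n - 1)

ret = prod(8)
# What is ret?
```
Call trace:
prod(n=8)
  prod(n=7)
    prod(n=6)
      prod(n=5)
        prod(n=4)
          prod(n=3)
            prod(n=2)
              prod(n=1)
              -> return 1
            -> return 2
          -> return 6
        -> return 24
      -> return 120
    -> return 720
  -> return 5040
-> return 40320

Final answer: 40320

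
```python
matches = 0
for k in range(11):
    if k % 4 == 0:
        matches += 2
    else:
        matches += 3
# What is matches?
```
Trace:
  matches=0
  matches=2, k=0
  matches=5, k=1
  matches=8, k=2
  matches=11, k=3
  matches=13, k=4
  matches=16, k=5
  matches=19, k=6
  matches=22, k=7
  matches=24, k=8
  matches=27, k=9
  matches=30, k=10

Final answer: 30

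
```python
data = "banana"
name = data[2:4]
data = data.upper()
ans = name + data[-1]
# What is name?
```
Trace:
  data='banana'
  data='banana', name='na'
  data='BANANA', name='na'
  data='BANANA', name='na', ans='naA'

Final answer: 'na'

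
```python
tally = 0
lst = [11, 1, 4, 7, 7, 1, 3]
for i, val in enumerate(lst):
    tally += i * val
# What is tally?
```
Trace:
  tally=0
  tally=0, i=0, val=11
  tally=1, i=1, val=1
  tally=9, i=2, val=4
  tally=30, i=3, val=7
  tally=58, i=4, val=7
  tally=63, i=5, val=1
  tally=81, i=6, val=3

Final answer: 81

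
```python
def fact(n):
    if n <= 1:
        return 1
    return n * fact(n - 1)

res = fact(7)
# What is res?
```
Call trace:
fact(n=7)
  fact(n=6)
    fact(n=5)
      fact(n=4)
        fact(n=3)
          fact(n=2)
            fact(n=1)
            -> return 1
          -> return 2
        -> return 6
      -> return 24
    -> return 120
  -> return 720
-> return 5040

Final answer: 5040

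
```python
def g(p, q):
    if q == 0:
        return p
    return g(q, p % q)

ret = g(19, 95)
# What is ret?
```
Call trace:
g(p=19, q=95)
  g(p=95, q=19)
    g(p=19, q=0)
    -> return 19
  -> return 19
-> return 19

Final answer: 19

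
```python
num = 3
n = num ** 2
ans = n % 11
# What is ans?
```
Trace:
  num=3
  num=3, n=9
  num=3, n=9, ans=9

Final answer: 9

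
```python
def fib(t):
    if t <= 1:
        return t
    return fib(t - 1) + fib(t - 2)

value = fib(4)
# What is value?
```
Call trace (a repeated sub-call is expanded the first time; later identical calls just restate its return value):
fib(t=4)
  fib(t=3)
    fib(t=2)
      fib(t=1)
      -> return 1
      fib(t=0)
      -> return 0
    -> return 1
    fib(t=1)
    -> return 1
  -> return 2
  fib(t=2) -> return 1  (same call as traced above)
-> return 3

Final answer: 3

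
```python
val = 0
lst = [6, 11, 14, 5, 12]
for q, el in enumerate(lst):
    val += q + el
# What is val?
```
Trace:
  val=0
  val=6, q=0, el=6
  val=18, q=1, el=11
  val=34, q=2, el=14
  val=42, q=3, el=5
  val=58, q=4, el=12

Final answer: 58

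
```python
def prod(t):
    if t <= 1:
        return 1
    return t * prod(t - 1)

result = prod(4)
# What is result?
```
Call trace:
prod(t=4)
  prod(t=3)
    prod(t=2)
      prod(t=1)
      -> return 1
    -> return 2
  -> return 6
-> return 24

Final answer: 24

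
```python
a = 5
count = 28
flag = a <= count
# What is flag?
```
Trace:
  a=5
  a=5, count=28
  a=5, count=28, flag=True

Final answer: True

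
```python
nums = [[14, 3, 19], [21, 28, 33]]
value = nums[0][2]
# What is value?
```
Trace:
  nums=[[14, 3, 19], [21, 28, 33]]
  nums=[[14, 3, 19], [21, 28, 33]], value=19

Final answer: 19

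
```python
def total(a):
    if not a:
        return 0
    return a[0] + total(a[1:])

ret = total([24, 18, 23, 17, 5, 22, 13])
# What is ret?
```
Call trace:
total(a=[24, 18, 23, 17, 5, 22, 13])
  total(a=[18, 23, 17, 5, 22, 13])
    total(a=[23, 17, 5, 22, 13])
      total(a=[17, 5, 22, 13])
        total(a=[5, 22, 13])
          total(a=[22, 13])
            total(a=[13])
              total(a=[])
              -> return 0
            -> return 13
          -> return 35
        -> return 40
      -> return 57
    -> return 80
  -> return 98
-> return 122

Final answer: 122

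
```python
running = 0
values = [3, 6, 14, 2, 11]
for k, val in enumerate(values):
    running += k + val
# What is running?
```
Trace:
  running=0
  running=3, k=0, val=3
  running=10, k=1, val=6
  running=26, k=2, val=14
  running=31, k=3, val=2
  running=46, k=4, val=11

Final answer: 46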